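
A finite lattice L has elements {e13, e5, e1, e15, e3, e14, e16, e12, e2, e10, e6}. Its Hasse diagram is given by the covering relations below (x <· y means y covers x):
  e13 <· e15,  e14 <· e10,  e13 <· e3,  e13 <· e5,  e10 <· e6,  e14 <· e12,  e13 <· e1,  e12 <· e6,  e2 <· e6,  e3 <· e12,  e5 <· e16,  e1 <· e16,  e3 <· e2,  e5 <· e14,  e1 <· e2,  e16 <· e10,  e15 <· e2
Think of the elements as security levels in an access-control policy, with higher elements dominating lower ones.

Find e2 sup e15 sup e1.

Common upper bounds of {e2, e15, e1}: e2, e6.
The least among these is e2.

e2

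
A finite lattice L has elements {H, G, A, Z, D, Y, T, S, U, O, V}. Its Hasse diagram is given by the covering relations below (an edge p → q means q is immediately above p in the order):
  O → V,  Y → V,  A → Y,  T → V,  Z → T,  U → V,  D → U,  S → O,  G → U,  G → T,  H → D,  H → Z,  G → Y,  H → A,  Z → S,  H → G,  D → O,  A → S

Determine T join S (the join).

Common upper bounds of {T, S}: V.
The least among these is V.

V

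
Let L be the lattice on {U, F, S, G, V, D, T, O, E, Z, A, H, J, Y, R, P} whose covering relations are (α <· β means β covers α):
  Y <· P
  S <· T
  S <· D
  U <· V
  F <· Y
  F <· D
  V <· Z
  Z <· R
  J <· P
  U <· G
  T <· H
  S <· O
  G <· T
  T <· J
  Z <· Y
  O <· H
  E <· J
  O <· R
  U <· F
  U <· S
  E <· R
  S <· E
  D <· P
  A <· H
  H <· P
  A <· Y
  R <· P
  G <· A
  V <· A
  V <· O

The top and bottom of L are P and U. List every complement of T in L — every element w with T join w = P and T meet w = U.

F, Z

Need w with T ∨ w = P and T ∧ w = U.
Checking each element gives: F, Z.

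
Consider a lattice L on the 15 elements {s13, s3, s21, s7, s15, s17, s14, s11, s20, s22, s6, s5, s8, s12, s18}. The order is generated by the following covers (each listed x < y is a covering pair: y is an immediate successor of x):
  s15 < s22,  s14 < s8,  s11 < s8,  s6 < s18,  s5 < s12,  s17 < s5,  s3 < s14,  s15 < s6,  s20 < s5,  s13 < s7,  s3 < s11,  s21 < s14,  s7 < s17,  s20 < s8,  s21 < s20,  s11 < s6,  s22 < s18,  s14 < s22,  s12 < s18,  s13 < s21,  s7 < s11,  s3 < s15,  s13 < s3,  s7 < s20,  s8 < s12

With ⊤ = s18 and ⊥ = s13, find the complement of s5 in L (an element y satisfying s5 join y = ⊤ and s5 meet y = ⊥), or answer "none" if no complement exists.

Need y with s5 ∨ y = s18 and s5 ∧ y = s13.
Checking each element gives: s15.

s15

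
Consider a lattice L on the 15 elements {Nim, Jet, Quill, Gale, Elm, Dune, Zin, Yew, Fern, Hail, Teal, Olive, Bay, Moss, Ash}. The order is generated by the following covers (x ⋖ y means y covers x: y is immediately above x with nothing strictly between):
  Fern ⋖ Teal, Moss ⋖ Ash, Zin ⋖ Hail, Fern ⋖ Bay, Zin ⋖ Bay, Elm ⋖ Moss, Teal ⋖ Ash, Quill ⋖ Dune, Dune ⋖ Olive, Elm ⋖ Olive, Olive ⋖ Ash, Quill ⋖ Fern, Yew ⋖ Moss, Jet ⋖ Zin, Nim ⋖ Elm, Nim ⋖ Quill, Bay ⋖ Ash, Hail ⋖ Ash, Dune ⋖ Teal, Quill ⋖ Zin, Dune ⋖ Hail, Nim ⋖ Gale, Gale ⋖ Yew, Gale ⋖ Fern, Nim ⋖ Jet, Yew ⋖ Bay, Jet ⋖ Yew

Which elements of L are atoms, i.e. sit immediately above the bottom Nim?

The atoms are exactly the elements that cover Nim: Elm, Gale, Jet, Quill.

Elm, Gale, Jet, Quill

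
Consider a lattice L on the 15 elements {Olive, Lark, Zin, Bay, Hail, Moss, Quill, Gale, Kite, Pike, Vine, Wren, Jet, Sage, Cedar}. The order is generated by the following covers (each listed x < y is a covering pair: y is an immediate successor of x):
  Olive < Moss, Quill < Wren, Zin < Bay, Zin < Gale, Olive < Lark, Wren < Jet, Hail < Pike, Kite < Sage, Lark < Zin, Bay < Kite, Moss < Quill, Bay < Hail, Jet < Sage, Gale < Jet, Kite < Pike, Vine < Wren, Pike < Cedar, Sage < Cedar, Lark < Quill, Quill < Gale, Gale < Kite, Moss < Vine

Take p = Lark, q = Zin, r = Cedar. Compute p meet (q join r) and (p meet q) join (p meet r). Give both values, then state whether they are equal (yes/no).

Lark; Lark; yes

q join r = Cedar, so p meet (q join r) = Lark meet Cedar = Lark.
p meet q = Lark and p meet r = Lark, so (p meet q) join (p meet r) = Lark join Lark = Lark.
Equal: yes.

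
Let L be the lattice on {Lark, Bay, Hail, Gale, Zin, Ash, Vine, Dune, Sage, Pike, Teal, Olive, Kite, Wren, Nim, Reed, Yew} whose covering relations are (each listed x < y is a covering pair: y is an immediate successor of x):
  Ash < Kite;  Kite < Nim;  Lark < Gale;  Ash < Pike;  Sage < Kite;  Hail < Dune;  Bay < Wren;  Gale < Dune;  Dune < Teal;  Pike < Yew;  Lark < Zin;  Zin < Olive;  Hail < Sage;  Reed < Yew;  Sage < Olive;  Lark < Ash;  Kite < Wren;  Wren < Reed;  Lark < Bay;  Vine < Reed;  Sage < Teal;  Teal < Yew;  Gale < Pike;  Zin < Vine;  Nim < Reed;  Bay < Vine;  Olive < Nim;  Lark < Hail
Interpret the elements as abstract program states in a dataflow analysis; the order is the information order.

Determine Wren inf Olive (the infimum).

Sage

Common lower bounds of {Wren, Olive}: Hail, Lark, Sage.
The greatest among these is Sage.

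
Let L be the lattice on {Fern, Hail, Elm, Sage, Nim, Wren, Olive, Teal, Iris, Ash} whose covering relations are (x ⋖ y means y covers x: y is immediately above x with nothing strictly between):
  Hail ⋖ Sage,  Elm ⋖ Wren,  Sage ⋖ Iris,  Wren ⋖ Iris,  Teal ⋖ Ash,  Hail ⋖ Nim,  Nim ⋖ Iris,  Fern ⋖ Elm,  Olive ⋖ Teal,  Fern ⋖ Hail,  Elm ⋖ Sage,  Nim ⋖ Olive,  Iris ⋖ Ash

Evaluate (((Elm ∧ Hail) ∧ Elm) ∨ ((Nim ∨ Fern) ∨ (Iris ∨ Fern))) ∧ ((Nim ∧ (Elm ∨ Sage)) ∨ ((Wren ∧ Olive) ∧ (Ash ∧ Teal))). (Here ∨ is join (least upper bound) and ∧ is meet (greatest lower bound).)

Elm ∧ Hail = Fern
Fern ∧ Elm = Fern
Nim ∨ Fern = Nim
Iris ∨ Fern = Iris
Nim ∨ Iris = Iris
Fern ∨ Iris = Iris
Elm ∨ Sage = Sage
Nim ∧ Sage = Hail
Wren ∧ Olive = Fern
Ash ∧ Teal = Teal
Fern ∧ Teal = Fern
Hail ∨ Fern = Hail
Iris ∧ Hail = Hail

Hail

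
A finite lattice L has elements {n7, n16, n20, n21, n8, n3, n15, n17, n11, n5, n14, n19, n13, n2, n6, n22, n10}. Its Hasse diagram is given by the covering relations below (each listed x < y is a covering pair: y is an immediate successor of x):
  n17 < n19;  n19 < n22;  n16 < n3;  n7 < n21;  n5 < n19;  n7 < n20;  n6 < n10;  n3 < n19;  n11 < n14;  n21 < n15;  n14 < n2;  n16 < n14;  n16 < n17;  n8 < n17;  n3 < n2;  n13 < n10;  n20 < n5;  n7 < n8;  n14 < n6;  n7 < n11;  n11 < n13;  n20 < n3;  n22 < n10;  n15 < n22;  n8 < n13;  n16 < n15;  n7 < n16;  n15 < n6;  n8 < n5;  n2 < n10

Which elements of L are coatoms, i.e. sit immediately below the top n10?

The coatoms are exactly the elements covered by n10: n13, n2, n22, n6.

n13, n2, n22, n6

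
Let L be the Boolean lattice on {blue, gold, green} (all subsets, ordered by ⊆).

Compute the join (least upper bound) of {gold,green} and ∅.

{gold,green}

Common upper bounds of {{gold,green}, ∅}: {blue,gold,green}, {gold,green}.
The least among these is {gold,green}.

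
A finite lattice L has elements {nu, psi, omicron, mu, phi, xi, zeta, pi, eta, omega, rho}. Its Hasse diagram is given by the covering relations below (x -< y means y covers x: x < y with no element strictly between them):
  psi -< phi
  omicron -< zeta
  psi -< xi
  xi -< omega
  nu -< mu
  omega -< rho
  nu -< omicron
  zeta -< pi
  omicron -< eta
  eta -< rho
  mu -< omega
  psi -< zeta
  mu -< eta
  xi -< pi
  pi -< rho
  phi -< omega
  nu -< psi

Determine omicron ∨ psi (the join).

zeta

Common upper bounds of {omicron, psi}: pi, rho, zeta.
The least among these is zeta.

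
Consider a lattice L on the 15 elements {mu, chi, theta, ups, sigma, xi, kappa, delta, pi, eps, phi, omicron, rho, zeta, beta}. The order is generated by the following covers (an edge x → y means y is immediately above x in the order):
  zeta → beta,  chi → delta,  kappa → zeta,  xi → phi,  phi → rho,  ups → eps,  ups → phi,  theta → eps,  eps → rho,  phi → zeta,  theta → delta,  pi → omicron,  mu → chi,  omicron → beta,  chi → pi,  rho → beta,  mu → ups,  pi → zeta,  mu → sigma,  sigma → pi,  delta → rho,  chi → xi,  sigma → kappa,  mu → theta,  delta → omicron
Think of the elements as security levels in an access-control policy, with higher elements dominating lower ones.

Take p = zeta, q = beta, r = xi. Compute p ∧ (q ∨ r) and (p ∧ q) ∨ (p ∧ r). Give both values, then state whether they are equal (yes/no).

zeta; zeta; yes

q ∨ r = beta, so p ∧ (q ∨ r) = zeta ∧ beta = zeta.
p ∧ q = zeta and p ∧ r = xi, so (p ∧ q) ∨ (p ∧ r) = zeta ∨ xi = zeta.
Equal: yes.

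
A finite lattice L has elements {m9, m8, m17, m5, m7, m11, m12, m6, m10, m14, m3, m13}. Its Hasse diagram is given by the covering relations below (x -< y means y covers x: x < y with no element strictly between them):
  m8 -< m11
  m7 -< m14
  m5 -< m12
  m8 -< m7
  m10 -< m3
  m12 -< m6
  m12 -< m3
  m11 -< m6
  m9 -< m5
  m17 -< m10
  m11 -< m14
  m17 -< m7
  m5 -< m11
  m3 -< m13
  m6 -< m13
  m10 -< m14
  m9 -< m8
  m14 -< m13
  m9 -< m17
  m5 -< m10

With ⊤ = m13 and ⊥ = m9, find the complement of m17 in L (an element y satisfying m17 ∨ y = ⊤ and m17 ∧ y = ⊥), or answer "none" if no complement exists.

Need y with m17 ∨ y = m13 and m17 ∧ y = m9.
Checking each element gives: m6.

m6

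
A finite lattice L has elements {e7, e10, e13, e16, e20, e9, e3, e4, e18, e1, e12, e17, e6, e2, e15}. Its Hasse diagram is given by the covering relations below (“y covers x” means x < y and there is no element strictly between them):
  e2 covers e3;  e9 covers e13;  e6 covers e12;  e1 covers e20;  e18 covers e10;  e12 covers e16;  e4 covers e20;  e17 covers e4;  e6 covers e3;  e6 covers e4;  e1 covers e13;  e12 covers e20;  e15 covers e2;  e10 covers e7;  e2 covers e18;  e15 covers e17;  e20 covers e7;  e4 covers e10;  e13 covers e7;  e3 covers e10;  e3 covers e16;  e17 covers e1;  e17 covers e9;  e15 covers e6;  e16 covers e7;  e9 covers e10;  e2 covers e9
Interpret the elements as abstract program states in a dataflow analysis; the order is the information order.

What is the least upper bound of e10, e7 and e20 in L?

Common upper bounds of {e10, e7, e20}: e15, e17, e4, e6.
The least among these is e4.

e4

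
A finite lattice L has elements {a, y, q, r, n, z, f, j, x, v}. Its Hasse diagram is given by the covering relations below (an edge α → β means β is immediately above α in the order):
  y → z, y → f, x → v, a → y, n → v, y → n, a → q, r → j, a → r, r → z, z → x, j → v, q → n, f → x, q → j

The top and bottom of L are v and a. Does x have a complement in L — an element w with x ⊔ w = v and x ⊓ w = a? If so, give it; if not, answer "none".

Need w with x ∨ w = v and x ∧ w = a.
Checking each element gives: q.

q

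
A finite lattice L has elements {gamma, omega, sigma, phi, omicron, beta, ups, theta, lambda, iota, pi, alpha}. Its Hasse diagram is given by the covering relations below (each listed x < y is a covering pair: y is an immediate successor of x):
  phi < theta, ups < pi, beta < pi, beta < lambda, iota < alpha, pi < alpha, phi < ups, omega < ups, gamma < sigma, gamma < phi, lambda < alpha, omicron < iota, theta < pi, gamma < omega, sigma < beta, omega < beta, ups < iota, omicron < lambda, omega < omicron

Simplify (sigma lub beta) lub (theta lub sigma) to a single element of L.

pi

sigma ∨ beta = beta
theta ∨ sigma = pi
beta ∨ pi = pi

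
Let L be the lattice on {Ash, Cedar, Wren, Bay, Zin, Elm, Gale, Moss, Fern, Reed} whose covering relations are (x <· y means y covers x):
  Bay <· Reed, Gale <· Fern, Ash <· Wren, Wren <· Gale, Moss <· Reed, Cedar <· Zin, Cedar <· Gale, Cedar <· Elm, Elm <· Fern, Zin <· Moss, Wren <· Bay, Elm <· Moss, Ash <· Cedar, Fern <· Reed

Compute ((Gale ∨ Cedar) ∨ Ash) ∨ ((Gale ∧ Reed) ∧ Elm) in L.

Gale ∨ Cedar = Gale
Gale ∨ Ash = Gale
Gale ∧ Reed = Gale
Gale ∧ Elm = Cedar
Gale ∨ Cedar = Gale

Gale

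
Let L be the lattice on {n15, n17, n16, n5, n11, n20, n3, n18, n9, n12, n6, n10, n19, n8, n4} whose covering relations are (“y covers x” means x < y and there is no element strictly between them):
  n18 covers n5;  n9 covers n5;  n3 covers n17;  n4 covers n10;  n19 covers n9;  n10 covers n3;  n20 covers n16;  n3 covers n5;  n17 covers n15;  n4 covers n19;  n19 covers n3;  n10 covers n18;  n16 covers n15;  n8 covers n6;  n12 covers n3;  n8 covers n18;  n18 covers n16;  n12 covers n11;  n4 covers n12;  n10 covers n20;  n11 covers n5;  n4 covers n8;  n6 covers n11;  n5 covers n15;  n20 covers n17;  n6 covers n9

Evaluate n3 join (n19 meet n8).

n19

n19 ∧ n8 = n9
n3 ∨ n9 = n19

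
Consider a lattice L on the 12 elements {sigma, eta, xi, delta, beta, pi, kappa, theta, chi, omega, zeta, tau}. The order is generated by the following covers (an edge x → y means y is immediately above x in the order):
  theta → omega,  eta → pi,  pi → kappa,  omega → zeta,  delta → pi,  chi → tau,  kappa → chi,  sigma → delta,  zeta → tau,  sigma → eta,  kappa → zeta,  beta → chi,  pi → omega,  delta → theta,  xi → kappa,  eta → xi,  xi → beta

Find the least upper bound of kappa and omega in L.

Common upper bounds of {kappa, omega}: tau, zeta.
The least among these is zeta.

zeta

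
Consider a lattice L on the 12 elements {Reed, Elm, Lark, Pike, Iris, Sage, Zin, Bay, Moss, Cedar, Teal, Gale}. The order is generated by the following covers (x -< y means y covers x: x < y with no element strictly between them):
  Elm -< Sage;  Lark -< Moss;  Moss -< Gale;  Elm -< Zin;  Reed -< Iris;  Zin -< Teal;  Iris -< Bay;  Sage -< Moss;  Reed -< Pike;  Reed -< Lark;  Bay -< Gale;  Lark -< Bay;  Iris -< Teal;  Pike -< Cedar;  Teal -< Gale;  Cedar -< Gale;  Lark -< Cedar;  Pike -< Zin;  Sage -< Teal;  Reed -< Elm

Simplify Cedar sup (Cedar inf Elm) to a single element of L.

Cedar

Cedar ∧ Elm = Reed
Cedar ∨ Reed = Cedar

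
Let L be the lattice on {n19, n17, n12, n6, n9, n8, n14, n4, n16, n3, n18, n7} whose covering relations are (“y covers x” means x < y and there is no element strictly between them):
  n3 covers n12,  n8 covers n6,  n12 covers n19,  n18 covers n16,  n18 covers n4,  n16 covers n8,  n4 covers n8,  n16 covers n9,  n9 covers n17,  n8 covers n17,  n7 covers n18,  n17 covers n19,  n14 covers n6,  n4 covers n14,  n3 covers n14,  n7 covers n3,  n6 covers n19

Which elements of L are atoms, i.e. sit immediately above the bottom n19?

n12, n17, n6

The atoms are exactly the elements that cover n19: n12, n17, n6.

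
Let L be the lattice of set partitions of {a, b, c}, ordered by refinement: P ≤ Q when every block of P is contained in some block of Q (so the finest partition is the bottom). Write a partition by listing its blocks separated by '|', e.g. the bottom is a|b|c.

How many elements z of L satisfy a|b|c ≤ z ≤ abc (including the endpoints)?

5

The interval [a|b|c, abc] = {abc, ab|c, ac|b, a|bc, a|b|c}, which has 5 elements.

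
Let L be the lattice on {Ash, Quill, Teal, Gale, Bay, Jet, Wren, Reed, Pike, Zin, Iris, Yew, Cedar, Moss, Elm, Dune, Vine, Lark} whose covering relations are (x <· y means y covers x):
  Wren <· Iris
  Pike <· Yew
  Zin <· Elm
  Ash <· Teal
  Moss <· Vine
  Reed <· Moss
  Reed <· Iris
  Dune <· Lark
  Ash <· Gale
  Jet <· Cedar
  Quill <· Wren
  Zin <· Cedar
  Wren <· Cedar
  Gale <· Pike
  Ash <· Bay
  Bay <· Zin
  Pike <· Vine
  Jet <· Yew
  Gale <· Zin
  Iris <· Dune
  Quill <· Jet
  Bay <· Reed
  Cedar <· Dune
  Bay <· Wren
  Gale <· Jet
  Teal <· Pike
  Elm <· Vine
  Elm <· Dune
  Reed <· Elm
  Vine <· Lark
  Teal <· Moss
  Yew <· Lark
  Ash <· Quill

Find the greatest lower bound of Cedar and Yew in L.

Common lower bounds of {Cedar, Yew}: Ash, Gale, Jet, Quill.
The greatest among these is Jet.

Jet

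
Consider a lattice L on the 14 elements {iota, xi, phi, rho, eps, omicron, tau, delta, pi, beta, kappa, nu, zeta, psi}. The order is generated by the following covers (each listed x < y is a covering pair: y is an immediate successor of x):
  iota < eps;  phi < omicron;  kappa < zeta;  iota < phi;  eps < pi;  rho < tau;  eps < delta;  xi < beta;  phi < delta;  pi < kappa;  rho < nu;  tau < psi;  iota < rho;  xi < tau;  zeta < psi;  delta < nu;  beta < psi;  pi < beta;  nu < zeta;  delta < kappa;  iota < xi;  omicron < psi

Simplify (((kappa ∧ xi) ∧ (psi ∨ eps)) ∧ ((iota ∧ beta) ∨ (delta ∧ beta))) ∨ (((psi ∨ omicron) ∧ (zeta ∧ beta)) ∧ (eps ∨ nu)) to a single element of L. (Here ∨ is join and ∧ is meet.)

eps

kappa ∧ xi = iota
psi ∨ eps = psi
iota ∧ psi = iota
iota ∧ beta = iota
delta ∧ beta = eps
iota ∨ eps = eps
iota ∧ eps = iota
psi ∨ omicron = psi
zeta ∧ beta = pi
psi ∧ pi = pi
eps ∨ nu = nu
pi ∧ nu = eps
iota ∨ eps = eps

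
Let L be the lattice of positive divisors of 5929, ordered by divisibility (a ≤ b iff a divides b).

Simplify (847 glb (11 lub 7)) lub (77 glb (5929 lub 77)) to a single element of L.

77

11 ∨ 7 = 77
847 ∧ 77 = 77
5929 ∨ 77 = 5929
77 ∧ 5929 = 77
77 ∨ 77 = 77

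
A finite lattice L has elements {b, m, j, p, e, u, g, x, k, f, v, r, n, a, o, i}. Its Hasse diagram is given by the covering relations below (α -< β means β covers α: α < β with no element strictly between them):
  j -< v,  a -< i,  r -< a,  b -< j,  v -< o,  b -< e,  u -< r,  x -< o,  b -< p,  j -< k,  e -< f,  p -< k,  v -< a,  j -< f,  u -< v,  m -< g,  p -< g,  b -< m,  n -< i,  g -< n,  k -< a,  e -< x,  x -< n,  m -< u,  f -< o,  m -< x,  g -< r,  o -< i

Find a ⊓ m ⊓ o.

m

Common lower bounds of {a, m, o}: b, m.
The greatest among these is m.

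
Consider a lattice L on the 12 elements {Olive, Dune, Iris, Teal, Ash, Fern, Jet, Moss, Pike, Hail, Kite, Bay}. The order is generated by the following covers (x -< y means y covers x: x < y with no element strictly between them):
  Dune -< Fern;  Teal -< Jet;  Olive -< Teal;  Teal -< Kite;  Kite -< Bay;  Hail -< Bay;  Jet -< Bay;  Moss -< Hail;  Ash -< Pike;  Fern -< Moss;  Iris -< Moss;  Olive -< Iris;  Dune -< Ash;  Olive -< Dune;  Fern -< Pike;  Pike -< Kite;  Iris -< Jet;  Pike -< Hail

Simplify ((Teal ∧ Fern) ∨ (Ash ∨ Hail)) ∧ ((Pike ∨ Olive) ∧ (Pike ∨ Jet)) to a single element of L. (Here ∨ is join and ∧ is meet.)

Pike

Teal ∧ Fern = Olive
Ash ∨ Hail = Hail
Olive ∨ Hail = Hail
Pike ∨ Olive = Pike
Pike ∨ Jet = Bay
Pike ∧ Bay = Pike
Hail ∧ Pike = Pike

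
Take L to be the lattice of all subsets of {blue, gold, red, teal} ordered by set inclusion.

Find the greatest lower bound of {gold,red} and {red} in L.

{red}

Common lower bounds of {{gold,red}, {red}}: {red}, {}.
The greatest among these is {red}.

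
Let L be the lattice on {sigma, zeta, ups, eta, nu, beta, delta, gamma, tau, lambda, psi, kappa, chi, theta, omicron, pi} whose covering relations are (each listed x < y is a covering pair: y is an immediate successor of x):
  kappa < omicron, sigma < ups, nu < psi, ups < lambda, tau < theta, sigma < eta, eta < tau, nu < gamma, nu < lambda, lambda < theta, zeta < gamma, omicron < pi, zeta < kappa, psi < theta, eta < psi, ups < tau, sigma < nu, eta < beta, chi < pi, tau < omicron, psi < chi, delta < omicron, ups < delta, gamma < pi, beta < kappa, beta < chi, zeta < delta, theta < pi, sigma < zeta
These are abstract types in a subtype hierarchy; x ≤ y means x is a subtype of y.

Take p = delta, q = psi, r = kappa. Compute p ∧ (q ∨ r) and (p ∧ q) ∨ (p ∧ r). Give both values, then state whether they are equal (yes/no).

delta; zeta; no

q ∨ r = pi, so p ∧ (q ∨ r) = delta ∧ pi = delta.
p ∧ q = sigma and p ∧ r = zeta, so (p ∧ q) ∨ (p ∧ r) = sigma ∨ zeta = zeta.
Equal: no.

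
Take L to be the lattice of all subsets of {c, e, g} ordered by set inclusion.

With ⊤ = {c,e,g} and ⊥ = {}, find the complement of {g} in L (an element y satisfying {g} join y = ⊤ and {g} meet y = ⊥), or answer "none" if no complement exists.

{c,e}

Need y with {g} ∨ y = {c,e,g} and {g} ∧ y = {}.
Checking each element gives: {c,e}.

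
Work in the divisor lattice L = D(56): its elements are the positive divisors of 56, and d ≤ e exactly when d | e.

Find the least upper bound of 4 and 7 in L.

In the divisibility order, the join is the least common multiple: lcm(4, 7) = 28.

28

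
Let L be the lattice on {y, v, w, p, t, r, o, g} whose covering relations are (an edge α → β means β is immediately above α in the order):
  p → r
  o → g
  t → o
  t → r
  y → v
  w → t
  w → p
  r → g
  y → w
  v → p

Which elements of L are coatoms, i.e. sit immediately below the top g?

o, r

The coatoms are exactly the elements covered by g: o, r.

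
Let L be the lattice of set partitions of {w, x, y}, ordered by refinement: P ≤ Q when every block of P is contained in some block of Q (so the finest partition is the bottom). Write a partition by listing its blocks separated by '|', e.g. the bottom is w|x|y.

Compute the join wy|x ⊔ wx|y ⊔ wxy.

Common upper bounds of {wy|x, wx|y, wxy}: wxy.
The least among these is wxy.

wxy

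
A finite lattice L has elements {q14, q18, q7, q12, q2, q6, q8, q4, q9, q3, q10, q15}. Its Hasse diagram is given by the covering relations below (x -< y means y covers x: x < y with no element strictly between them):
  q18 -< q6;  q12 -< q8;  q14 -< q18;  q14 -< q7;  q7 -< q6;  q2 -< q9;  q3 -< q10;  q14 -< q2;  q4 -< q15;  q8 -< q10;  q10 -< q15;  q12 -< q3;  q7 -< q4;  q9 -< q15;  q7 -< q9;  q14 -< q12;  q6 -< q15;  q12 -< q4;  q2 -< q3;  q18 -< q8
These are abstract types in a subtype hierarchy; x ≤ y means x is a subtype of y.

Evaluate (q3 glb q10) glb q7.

q3 ∧ q10 = q3
q3 ∧ q7 = q14

q14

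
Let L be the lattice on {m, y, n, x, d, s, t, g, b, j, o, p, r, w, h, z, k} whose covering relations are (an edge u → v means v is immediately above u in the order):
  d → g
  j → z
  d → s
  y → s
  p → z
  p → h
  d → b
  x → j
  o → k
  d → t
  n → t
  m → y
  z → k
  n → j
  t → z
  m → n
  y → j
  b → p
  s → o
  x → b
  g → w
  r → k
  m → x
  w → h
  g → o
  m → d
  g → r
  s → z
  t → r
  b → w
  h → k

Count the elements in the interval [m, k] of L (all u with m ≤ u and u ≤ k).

The interval [m, k] = {b, d, g, h, j, k, m, n, o, p, r, s, t, w, x, y, z}, which has 17 elements.

17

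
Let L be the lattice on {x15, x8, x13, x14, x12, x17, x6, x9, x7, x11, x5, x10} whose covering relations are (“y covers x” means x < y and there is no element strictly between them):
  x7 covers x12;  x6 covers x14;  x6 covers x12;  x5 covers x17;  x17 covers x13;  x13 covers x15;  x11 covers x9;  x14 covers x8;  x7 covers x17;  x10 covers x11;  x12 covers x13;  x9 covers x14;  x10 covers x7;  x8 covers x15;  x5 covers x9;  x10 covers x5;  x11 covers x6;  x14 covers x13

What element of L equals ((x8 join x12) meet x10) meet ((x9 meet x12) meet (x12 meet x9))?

x8 ∨ x12 = x6
x6 ∧ x10 = x6
x9 ∧ x12 = x13
x12 ∧ x9 = x13
x13 ∧ x13 = x13
x6 ∧ x13 = x13

x13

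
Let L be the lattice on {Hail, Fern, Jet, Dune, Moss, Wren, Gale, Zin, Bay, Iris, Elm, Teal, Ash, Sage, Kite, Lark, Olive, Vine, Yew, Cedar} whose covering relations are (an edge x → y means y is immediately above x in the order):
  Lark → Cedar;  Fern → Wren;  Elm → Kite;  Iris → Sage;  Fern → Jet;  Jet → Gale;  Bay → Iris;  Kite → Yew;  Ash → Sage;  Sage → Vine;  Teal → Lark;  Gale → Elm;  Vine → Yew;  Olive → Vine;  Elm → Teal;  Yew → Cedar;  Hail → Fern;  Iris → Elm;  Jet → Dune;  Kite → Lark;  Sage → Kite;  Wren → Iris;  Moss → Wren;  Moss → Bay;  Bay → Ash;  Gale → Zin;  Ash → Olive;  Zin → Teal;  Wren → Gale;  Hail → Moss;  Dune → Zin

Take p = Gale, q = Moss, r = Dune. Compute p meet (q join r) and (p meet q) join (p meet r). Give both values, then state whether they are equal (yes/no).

Gale; Gale; yes

q join r = Zin, so p meet (q join r) = Gale meet Zin = Gale.
p meet q = Moss and p meet r = Jet, so (p meet q) join (p meet r) = Moss join Jet = Gale.
Equal: yes.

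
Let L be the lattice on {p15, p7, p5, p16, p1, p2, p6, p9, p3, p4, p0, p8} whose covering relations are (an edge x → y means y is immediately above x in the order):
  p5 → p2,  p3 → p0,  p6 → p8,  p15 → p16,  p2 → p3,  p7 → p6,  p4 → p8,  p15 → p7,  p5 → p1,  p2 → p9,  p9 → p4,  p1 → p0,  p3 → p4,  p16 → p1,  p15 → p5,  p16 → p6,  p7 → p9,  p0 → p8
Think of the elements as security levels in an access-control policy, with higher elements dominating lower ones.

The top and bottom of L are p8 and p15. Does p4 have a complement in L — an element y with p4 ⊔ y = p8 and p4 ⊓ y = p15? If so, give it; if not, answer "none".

Need y with p4 ∨ y = p8 and p4 ∧ y = p15.
Checking each element gives: p16.

p16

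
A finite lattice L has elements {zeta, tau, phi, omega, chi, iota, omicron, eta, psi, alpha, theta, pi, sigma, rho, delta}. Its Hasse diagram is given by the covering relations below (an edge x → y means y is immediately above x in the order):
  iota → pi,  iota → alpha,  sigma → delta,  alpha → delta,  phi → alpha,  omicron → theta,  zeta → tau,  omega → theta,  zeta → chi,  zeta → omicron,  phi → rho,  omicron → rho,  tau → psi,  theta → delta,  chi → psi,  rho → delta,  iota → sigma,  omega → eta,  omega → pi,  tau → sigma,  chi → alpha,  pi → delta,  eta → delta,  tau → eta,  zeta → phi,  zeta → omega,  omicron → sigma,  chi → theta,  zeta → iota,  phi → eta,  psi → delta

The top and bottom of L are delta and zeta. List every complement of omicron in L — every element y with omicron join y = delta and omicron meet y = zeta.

alpha, eta, pi, psi

Need y with omicron ∨ y = delta and omicron ∧ y = zeta.
Checking each element gives: alpha, eta, pi, psi.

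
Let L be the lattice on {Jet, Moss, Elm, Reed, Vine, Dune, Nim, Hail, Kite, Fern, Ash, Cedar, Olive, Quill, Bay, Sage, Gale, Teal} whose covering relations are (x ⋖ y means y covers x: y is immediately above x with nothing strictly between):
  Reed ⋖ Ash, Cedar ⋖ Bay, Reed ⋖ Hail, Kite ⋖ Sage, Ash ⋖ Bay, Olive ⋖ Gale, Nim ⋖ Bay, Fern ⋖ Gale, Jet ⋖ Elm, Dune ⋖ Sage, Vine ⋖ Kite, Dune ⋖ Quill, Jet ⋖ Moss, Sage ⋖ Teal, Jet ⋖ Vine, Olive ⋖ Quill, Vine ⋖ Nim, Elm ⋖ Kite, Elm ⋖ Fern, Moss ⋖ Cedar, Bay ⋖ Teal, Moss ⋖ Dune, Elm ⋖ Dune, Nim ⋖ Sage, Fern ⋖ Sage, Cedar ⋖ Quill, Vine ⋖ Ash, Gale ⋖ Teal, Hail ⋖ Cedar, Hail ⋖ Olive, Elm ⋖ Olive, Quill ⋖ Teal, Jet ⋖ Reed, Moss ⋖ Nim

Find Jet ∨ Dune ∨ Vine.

Sage

Common upper bounds of {Jet, Dune, Vine}: Sage, Teal.
The least among these is Sage.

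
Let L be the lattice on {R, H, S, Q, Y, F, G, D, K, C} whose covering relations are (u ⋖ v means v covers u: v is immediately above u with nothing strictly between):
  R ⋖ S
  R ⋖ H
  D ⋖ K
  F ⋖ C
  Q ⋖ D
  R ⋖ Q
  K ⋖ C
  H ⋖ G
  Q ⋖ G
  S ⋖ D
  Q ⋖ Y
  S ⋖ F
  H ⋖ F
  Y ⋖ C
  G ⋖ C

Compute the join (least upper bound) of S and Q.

D

Common upper bounds of {S, Q}: C, D, K.
The least among these is D.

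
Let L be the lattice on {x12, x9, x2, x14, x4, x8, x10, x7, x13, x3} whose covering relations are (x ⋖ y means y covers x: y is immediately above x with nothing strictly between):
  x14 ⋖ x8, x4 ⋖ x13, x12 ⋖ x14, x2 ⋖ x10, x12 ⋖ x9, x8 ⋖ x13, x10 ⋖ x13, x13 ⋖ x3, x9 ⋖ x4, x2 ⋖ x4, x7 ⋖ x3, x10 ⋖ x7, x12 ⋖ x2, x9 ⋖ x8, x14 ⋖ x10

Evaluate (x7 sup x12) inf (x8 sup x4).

x10

x7 ∨ x12 = x7
x8 ∨ x4 = x13
x7 ∧ x13 = x10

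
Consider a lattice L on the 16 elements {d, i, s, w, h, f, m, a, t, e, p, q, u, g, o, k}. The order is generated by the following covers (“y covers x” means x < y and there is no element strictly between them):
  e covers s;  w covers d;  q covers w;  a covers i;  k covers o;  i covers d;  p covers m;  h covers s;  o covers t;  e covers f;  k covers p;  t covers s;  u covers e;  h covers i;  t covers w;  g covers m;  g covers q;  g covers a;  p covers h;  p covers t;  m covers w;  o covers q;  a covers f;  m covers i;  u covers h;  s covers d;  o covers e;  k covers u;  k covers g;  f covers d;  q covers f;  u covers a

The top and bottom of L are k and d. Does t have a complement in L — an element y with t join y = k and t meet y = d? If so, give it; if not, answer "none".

Need y with t ∨ y = k and t ∧ y = d.
Checking each element gives: a.

a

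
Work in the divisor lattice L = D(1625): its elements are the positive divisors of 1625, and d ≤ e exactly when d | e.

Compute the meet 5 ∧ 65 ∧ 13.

1

In the divisibility order, the meet is the greatest common divisor: gcd(5, 65, 13) = 1.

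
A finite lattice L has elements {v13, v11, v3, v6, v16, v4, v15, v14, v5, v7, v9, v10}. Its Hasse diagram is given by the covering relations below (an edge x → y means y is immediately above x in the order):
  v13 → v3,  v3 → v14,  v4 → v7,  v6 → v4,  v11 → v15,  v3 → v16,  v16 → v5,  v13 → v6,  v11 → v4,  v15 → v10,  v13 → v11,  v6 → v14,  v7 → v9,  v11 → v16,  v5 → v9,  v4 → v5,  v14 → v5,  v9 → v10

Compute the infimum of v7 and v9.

Common lower bounds of {v7, v9}: v11, v13, v4, v6, v7.
The greatest among these is v7.

v7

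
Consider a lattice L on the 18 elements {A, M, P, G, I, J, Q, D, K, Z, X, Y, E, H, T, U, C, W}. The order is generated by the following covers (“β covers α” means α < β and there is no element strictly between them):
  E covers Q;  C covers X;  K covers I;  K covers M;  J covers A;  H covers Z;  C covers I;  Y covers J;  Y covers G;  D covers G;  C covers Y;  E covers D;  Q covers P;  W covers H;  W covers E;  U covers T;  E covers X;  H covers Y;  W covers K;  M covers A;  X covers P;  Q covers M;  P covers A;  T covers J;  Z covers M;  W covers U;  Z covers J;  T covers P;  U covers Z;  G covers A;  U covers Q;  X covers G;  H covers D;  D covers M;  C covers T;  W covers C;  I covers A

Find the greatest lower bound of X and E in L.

X

Common lower bounds of {X, E}: A, G, P, X.
The greatest among these is X.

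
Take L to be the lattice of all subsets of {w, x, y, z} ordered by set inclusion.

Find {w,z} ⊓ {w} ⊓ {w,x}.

Under ⊆, meet is intersection: {w,z} ∩ {w} ∩ {w,x} = {w}.

{w}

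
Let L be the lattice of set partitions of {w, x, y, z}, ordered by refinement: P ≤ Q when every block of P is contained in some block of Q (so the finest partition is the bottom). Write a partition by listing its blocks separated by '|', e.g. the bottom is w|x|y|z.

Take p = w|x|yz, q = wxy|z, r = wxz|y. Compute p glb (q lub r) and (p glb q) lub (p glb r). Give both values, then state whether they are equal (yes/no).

w|x|yz; w|x|y|z; no

q lub r = wxyz, so p glb (q lub r) = w|x|yz glb wxyz = w|x|yz.
p glb q = w|x|y|z and p glb r = w|x|y|z, so (p glb q) lub (p glb r) = w|x|y|z lub w|x|y|z = w|x|y|z.
Equal: no.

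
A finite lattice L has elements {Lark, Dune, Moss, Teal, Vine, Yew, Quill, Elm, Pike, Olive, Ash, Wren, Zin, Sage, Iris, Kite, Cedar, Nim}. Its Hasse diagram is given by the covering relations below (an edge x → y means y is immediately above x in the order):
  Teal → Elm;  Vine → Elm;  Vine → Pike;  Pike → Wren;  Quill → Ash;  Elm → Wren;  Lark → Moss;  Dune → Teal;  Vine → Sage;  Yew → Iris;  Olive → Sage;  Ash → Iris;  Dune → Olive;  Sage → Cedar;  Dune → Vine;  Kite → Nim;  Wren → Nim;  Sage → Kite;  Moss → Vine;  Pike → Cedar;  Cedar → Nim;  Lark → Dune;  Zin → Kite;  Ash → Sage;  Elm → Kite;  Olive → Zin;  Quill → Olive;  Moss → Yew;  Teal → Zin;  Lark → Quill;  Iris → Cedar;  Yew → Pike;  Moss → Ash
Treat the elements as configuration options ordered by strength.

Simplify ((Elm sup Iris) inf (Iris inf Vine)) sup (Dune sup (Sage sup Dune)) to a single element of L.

Elm ∨ Iris = Nim
Iris ∧ Vine = Moss
Nim ∧ Moss = Moss
Sage ∨ Dune = Sage
Dune ∨ Sage = Sage
Moss ∨ Sage = Sage

Sage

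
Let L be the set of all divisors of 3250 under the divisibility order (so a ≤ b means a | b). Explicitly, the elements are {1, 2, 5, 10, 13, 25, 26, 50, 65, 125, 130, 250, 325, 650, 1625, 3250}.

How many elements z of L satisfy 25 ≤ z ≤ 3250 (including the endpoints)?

The interval [25, 3250] = {125, 1625, 25, 250, 325, 3250, 50, 650}, which has 8 elements.

8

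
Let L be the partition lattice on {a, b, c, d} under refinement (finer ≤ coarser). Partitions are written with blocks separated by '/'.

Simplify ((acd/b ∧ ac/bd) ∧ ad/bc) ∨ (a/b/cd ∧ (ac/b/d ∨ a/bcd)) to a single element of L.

a/b/cd

acd/b ∧ ac/bd = ac/b/d
ac/b/d ∧ ad/bc = a/b/c/d
ac/b/d ∨ a/bcd = abcd
a/b/cd ∧ abcd = a/b/cd
a/b/c/d ∨ a/b/cd = a/b/cd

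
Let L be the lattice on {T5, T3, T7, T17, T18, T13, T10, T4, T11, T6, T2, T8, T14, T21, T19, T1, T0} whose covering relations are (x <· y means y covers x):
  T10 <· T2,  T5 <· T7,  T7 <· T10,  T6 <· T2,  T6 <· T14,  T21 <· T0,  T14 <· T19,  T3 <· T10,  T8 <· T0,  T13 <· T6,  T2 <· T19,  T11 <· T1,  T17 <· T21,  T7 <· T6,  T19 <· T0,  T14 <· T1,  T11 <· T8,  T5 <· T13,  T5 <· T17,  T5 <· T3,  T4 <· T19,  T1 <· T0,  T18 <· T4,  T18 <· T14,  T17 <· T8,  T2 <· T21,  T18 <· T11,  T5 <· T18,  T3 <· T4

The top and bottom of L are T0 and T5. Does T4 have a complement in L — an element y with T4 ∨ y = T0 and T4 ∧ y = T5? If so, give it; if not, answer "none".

Need y with T4 ∨ y = T0 and T4 ∧ y = T5.
Checking each element gives: T17.

T17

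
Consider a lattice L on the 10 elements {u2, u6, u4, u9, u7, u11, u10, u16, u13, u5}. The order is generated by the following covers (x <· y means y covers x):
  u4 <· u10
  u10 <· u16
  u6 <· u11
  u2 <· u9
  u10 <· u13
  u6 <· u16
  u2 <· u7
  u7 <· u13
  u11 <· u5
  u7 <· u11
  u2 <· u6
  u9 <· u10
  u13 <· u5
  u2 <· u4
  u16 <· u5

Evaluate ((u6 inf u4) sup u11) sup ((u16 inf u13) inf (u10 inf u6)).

u6 ∧ u4 = u2
u2 ∨ u11 = u11
u16 ∧ u13 = u10
u10 ∧ u6 = u2
u10 ∧ u2 = u2
u11 ∨ u2 = u11

u11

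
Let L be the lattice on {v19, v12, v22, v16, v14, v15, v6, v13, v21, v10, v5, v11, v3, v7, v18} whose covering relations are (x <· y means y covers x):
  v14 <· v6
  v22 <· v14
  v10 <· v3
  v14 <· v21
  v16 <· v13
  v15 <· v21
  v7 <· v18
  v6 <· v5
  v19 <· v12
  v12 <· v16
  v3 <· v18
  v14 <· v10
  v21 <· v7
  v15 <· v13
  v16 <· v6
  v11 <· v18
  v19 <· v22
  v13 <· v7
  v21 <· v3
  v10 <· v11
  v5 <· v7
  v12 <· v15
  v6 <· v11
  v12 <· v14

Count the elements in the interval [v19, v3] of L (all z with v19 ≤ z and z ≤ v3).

The interval [v19, v3] = {v10, v12, v14, v15, v19, v21, v22, v3}, which has 8 elements.

8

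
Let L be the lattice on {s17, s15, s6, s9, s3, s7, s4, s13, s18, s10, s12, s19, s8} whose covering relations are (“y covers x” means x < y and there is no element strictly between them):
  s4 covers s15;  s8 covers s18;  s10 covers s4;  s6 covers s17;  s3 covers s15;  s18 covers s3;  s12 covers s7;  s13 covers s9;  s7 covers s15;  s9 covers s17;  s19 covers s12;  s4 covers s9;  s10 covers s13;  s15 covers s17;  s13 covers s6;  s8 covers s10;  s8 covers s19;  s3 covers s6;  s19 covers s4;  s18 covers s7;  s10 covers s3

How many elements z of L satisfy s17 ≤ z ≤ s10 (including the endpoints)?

The interval [s17, s10] = {s10, s13, s15, s17, s3, s4, s6, s9}, which has 8 elements.

8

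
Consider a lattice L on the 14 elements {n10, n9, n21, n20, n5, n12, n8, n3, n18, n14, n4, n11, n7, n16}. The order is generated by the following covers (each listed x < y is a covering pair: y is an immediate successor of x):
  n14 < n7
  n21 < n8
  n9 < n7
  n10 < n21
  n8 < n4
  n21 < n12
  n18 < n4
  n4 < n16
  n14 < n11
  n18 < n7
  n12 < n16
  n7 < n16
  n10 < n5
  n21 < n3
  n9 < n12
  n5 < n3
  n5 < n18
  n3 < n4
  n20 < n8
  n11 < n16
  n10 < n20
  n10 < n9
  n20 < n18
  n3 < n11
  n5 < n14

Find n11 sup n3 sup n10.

n11

Common upper bounds of {n11, n3, n10}: n11, n16.
The least among these is n11.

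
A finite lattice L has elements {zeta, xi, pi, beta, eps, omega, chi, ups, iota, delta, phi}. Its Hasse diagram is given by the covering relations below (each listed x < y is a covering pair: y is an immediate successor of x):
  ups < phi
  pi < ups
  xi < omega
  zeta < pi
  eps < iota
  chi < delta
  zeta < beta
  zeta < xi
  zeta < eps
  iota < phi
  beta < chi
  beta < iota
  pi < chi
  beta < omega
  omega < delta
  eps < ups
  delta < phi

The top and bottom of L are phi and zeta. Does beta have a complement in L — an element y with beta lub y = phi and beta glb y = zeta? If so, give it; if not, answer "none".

ups

Need y with beta ∨ y = phi and beta ∧ y = zeta.
Checking each element gives: ups.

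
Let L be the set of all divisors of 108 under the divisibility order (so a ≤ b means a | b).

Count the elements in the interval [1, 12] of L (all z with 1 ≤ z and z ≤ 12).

6

The interval [1, 12] = {1, 12, 2, 3, 4, 6}, which has 6 elements.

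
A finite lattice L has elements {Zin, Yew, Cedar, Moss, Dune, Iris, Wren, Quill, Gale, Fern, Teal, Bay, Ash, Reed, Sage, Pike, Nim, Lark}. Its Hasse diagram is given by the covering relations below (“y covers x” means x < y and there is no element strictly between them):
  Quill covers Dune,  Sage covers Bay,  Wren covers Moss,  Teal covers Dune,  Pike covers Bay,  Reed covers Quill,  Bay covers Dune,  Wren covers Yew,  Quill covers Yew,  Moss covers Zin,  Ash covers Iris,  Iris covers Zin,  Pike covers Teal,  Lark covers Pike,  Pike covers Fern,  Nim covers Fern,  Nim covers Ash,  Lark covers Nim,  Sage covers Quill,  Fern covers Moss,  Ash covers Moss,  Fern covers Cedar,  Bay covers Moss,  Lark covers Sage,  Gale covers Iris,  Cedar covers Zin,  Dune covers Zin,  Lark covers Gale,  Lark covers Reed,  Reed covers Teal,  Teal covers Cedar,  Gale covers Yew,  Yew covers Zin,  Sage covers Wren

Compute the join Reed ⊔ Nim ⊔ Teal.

Common upper bounds of {Reed, Nim, Teal}: Lark.
The least among these is Lark.

Lark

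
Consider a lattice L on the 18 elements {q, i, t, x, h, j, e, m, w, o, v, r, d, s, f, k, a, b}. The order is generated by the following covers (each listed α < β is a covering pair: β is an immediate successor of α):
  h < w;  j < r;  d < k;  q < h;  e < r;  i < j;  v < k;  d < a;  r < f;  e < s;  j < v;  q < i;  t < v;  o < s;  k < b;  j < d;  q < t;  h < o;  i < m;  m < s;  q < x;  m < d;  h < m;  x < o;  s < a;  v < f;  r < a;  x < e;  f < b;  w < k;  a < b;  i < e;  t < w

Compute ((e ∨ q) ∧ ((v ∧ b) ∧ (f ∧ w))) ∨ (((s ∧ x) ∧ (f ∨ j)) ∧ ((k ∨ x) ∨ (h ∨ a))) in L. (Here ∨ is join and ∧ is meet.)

e ∨ q = e
v ∧ b = v
f ∧ w = t
v ∧ t = t
e ∧ t = q
s ∧ x = x
f ∨ j = f
x ∧ f = x
k ∨ x = b
h ∨ a = a
b ∨ a = b
x ∧ b = x
q ∨ x = x

x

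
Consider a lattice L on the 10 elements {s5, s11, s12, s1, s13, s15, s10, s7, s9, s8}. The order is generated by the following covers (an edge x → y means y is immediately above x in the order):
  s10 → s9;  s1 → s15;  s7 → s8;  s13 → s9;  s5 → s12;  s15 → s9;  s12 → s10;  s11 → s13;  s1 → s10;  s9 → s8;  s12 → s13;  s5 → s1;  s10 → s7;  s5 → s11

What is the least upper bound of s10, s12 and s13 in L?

Common upper bounds of {s10, s12, s13}: s8, s9.
The least among these is s9.

s9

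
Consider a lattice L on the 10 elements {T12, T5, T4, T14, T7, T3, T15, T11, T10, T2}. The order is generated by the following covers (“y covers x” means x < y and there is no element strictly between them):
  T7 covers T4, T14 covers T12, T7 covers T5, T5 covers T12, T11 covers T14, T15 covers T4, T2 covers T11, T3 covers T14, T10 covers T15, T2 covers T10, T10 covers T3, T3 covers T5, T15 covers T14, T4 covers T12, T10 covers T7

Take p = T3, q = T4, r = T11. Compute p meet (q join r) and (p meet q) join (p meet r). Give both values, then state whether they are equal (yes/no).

T3; T14; no

q join r = T2, so p meet (q join r) = T3 meet T2 = T3.
p meet q = T12 and p meet r = T14, so (p meet q) join (p meet r) = T12 join T14 = T14.
Equal: no.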